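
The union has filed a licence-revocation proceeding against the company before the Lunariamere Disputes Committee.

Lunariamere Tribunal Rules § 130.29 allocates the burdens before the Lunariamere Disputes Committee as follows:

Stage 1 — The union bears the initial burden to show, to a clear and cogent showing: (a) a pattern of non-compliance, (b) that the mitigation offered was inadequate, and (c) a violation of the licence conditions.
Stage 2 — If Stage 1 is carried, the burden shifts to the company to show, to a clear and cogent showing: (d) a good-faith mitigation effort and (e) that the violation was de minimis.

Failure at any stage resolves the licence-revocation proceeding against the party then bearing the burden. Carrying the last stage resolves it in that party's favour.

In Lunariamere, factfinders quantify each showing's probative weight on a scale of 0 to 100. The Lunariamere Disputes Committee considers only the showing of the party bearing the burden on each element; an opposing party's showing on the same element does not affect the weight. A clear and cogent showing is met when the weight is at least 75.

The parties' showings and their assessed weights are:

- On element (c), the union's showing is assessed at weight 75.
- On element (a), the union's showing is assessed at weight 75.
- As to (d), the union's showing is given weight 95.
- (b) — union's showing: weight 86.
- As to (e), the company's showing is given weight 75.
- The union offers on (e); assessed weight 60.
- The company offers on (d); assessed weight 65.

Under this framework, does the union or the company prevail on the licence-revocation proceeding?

union

Stage 1 (union, a clear and cogent showing, weight is at least 75): (a) 75 ≥ 75 — meets; (b) 86 ≥ 75 — meets; (c) 75 ≥ 75 — meets.
  All elements met. The burden passes to the company.
Stage 2 (company, a clear and cogent showing, weight is at least 75): (d) 65 (union's 95 disregarded) < 75 — fails; (e) 75 (union's 60 disregarded) ≥ 75 — meets.
  Stage 2 not carried; the company fails its burden.
The analysis ends at Stage 2; the union prevails.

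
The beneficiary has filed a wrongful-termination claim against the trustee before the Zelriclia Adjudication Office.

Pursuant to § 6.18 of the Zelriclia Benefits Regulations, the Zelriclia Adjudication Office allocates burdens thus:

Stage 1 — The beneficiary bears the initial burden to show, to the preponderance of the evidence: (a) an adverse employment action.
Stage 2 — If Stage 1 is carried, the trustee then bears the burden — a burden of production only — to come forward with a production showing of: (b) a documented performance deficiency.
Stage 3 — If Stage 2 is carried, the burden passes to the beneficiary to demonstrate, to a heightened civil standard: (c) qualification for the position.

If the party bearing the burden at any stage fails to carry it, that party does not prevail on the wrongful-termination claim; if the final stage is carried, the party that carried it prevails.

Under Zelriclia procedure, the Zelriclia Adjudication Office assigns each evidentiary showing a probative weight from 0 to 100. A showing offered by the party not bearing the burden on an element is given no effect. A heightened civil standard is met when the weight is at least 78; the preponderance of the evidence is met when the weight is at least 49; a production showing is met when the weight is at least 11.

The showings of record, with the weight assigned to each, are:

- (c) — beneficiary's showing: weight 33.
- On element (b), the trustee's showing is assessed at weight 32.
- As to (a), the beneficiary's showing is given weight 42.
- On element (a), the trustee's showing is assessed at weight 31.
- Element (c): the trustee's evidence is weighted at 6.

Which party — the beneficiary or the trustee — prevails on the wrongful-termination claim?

trustee

Stage 1 (beneficiary, the preponderance of the evidence, weight is at least 49): (a) 42 (trustee's 31 disregarded) < 49 — fails.
  Stage 1 not carried; the beneficiary fails its burden.
So the trustee prevails.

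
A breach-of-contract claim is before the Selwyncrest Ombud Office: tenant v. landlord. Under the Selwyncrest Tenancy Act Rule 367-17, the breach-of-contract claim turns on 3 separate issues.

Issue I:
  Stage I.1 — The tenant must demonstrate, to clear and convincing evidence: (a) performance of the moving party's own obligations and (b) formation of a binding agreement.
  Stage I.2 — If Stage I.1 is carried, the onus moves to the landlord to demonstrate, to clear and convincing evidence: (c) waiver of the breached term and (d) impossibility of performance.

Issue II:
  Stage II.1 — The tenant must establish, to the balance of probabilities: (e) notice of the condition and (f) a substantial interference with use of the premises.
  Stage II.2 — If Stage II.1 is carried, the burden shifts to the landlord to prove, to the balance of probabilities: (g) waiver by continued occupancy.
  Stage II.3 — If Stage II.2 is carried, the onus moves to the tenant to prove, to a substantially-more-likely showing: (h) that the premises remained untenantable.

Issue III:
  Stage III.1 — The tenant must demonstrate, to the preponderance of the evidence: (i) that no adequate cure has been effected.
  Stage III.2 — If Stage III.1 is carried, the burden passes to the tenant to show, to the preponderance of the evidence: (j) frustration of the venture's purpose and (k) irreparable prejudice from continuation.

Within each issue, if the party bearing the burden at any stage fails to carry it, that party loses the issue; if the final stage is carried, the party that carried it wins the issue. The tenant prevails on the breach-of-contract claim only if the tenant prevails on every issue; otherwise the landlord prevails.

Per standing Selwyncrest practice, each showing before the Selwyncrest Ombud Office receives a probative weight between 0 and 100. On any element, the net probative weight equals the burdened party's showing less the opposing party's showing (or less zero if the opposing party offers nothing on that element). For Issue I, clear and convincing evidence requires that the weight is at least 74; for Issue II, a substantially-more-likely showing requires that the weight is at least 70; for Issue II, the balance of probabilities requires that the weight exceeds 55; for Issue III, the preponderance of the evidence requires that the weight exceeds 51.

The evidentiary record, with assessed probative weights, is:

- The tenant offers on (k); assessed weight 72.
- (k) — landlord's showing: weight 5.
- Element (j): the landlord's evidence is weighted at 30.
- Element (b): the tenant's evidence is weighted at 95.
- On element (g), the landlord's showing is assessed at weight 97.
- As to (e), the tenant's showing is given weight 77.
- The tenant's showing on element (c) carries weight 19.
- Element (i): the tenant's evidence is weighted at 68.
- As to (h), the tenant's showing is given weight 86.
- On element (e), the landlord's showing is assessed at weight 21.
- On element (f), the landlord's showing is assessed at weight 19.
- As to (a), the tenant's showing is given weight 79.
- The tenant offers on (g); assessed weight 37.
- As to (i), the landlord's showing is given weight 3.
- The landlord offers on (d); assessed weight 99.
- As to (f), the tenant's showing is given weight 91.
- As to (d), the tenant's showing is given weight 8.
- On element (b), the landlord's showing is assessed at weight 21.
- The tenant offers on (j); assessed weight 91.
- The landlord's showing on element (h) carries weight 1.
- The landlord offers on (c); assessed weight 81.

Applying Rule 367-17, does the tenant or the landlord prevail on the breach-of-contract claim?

— Issue I —
Stage I.1 (tenant, clear and convincing evidence, weight is at least 74): (a) 79 ≥ 74 — meets; (b) net 95−21=74 ≥ 74 — meets.
  Stage I.1 is satisfied; the onus moves to the landlord.
Stage I.2 (landlord, clear and convincing evidence, weight is at least 74): (c) net 81−19=62 < 74 — fails; (d) net 99−8=91 ≥ 74 — meets.
  The landlord does not carry Stage I.2.
The analysis ends at Stage I.2; the tenant prevails on this issue.
— Issue II —
Stage II.1 — burden on tenant; standard: the balance of probabilities (weight exceeds 55).
    (e): 77 − 21 = 56 > 55 [met]
    (f): 91 − 19 = 72 > 55 [met]
  Stage II.1 is satisfied; the onus moves to the landlord.
Stage II.2 — burden on landlord; standard: the balance of probabilities (weight exceeds 55).
    (g): 97 − 37 = 60 > 55 [met]
  Stage II.2 carried; the burden shifts to the tenant.
Stage II.3 — burden on tenant; standard: a substantially-more-likely showing (weight is at least 70).
    (h): 86 − 1 = 85 ≥ 70 [met]
  The tenant carries the last stage.
All stages carried — the tenant prevails on this issue.
— Issue III —
Stage III.1 (tenant, the preponderance of the evidence, weight exceeds 51): (i) net 68−3=65 > 51 — meets.
  Stage III.1 is satisfied; the tenant continues to bear the burden.
Stage III.2 (tenant, the preponderance of the evidence, weight exceeds 51): (j) net 91−30=61 > 51 — meets; (k) net 72−5=67 > 51 — meets.
  The tenant carries the last stage.
With every stage satisfied, the tenant prevails on this issue.
Per-issue: Issue I → tenant; Issue II → tenant; Issue III → tenant. The tenant must prevail on every issue; overall, the tenant prevails.

tenant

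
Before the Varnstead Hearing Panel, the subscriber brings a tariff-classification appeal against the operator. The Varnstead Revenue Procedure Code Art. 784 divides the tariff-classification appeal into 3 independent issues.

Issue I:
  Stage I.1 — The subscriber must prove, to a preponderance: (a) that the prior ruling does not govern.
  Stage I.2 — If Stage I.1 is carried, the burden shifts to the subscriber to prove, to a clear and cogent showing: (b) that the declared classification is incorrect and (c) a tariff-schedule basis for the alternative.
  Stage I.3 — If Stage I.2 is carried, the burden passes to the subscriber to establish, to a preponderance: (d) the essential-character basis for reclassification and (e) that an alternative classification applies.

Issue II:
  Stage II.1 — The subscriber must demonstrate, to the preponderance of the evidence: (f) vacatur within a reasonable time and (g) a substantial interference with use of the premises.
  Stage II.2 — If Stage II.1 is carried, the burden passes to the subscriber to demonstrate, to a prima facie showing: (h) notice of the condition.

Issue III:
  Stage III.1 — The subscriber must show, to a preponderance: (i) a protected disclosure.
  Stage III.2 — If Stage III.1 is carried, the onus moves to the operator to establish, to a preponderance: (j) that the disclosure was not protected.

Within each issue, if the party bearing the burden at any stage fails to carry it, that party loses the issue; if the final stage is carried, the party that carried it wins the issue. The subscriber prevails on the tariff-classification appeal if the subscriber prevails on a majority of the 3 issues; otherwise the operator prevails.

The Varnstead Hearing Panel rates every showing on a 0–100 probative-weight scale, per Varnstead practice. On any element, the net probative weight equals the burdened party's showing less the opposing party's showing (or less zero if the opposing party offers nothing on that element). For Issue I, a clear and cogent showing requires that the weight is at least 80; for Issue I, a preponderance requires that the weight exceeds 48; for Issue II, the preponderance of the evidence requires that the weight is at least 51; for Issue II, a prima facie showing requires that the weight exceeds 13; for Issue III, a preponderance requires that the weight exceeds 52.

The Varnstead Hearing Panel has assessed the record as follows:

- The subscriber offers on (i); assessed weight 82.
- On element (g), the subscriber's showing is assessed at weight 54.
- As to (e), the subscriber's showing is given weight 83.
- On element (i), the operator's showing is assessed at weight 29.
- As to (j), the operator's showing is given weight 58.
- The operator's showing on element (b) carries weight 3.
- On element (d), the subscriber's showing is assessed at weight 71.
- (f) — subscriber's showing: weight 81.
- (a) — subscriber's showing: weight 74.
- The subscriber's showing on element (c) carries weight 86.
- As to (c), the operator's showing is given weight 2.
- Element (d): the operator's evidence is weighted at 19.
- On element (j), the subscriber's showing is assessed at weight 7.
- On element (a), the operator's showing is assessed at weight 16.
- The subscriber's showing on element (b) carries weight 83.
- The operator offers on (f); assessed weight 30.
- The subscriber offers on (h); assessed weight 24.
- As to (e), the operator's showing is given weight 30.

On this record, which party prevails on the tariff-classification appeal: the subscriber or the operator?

— Issue I —
Stage I.1 — burden on subscriber; standard: a preponderance (weight exceeds 48).
    (a): 74 − 16 = 58 > 48 [met]
  Stage I.1 is satisfied; the subscriber continues to bear the burden.
Stage I.2 — burden on subscriber; standard: a clear and cogent showing (weight is at least 80).
    (b): 83 − 3 = 80 ≥ 80 [met]
    (c): 86 − 2 = 84 ≥ 80 [met]
  All elements met. The subscriber retains the burden for Stage I.3.
Stage I.3 — burden on subscriber; standard: a preponderance (weight exceeds 48).
    (d): 71 − 19 = 52 > 48 [met]
    (e): 83 − 30 = 53 > 48 [met]
  All elements met at the final stage.
All stages carried — the subscriber prevails on this issue.
— Issue II —
Stage II.1 (subscriber, the preponderance of the evidence, weight is at least 51): (f) net 81−30=51 ≥ 51 — meets; (g) 54 ≥ 51 — meets.
  All elements met. The subscriber retains the burden for Stage II.2.
Stage II.2 (subscriber, a prima facie showing, weight exceeds 13): (h) 24 > 13 — meets.
  The subscriber carries the last stage.
All stages carried — the subscriber prevails on this issue.
— Issue III —
Stage III.1 — burden on subscriber; standard: a preponderance (weight exceeds 52).
    (i): 82 − 29 = 53 > 52 [met]
  All elements met. The burden passes to the operator.
Stage III.2 — burden on operator; standard: a preponderance (weight exceeds 52).
    (j): 58 − 7 = 51 ≤ 52 [not met]
  The operator does not carry Stage III.2.
So the subscriber prevails on this issue.
Per-issue: Issue I → subscriber; Issue II → subscriber; Issue III → subscriber. The subscriber must prevail on a majority of issues; overall, the subscriber prevails.

subscriber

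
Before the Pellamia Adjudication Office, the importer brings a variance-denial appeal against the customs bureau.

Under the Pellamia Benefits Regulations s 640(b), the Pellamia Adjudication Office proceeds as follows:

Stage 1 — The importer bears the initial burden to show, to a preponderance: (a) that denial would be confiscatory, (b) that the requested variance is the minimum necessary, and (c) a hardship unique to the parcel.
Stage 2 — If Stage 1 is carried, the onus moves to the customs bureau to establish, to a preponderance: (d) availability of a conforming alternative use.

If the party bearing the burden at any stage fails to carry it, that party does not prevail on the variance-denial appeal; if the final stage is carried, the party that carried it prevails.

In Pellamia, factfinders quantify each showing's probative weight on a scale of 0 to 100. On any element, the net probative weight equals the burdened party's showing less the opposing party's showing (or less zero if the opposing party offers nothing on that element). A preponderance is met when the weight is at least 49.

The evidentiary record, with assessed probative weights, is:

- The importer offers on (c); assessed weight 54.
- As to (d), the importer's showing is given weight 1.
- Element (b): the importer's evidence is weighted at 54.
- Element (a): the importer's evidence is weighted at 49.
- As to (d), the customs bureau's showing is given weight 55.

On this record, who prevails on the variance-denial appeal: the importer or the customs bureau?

customs bureau

Stage 1 — burden on importer; standard: a preponderance (weight is at least 49).
    (a): 49 ≥ 49 [met]
    (b): 54 ≥ 49 [met]
    (c): 54 ≥ 49 [met]
  All elements met. The burden passes to the customs bureau.
Stage 2 — burden on customs bureau; standard: a preponderance (weight is at least 49).
    (d): 55 − 1 = 54 ≥ 49 [met]
  All elements met at the final stage.
With every stage satisfied, the customs bureau prevails.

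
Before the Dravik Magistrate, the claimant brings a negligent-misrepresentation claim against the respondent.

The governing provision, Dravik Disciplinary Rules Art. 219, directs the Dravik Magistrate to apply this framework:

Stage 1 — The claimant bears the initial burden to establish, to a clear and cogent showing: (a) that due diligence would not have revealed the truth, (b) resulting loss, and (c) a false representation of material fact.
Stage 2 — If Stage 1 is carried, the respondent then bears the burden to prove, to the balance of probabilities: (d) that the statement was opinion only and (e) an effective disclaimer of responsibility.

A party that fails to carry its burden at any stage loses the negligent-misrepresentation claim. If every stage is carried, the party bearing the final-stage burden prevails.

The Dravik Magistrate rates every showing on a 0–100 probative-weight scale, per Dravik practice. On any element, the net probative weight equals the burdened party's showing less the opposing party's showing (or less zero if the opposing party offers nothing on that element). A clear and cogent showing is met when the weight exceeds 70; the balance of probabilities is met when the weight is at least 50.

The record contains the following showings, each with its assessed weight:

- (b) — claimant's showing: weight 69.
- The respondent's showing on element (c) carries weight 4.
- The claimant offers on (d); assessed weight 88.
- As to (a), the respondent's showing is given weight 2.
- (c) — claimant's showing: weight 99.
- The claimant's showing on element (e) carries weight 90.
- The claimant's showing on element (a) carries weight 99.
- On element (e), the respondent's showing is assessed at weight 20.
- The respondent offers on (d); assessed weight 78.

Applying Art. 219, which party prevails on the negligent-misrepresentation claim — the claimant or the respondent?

Stage 1 (claimant, a clear and cogent showing, weight exceeds 70): (a) net 99−2=97 > 70 — meets; (b) 69 ≤ 70 — fails; (c) net 99−4=95 > 70 — meets.
  The claimant does not carry Stage 1.
So the respondent prevails.

respondent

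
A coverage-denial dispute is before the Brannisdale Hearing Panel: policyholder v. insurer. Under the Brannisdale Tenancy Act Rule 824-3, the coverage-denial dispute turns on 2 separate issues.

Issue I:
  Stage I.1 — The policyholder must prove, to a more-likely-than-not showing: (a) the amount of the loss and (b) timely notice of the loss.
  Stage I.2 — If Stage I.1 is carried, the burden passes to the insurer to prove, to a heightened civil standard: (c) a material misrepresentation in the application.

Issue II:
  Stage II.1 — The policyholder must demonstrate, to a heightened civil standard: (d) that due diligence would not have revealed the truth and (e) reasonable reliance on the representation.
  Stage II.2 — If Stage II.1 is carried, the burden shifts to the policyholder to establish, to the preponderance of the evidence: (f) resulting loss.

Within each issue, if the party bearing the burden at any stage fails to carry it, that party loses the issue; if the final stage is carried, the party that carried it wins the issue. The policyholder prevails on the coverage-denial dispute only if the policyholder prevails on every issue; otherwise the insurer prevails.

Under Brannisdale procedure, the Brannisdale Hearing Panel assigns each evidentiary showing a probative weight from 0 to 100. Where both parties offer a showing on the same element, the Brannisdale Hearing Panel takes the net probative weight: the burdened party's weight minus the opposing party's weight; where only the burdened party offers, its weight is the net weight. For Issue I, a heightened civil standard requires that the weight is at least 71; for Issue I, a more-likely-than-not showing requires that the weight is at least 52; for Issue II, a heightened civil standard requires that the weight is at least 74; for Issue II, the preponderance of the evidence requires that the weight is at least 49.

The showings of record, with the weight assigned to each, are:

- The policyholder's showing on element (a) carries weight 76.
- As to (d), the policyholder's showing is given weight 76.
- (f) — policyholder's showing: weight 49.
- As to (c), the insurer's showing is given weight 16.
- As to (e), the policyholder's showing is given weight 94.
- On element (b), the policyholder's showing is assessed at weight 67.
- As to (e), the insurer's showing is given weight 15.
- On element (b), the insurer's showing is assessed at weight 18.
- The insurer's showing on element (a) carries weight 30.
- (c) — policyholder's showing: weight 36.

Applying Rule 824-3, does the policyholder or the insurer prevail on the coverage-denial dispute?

insurer

— Issue I —
Stage I.1 — burden on policyholder; standard: a more-likely-than-not showing (weight is at least 52).
    (a): 76 − 30 = 46 < 52 [not met]
    (b): 67 − 18 = 49 < 52 [not met]
  Stage I.1 not carried; the policyholder fails its burden.
The analysis ends at Stage I.1; the insurer prevails on this issue.
— Issue II —
At Stage II.1 the policyholder must meet a heightened civil standard (weight is at least 74): on (d) the weight is 76, ≥ 74, so (d) meets the standard; on (e) the weight is 94 less the opposing 15 gives net 79, which does reach 74, so (e) meets the standard.
  All elements met. The policyholder retains the burden for Stage II.2.
At Stage II.2 the policyholder must meet the preponderance of the evidence (weight is at least 49): on (f) the weight is 49, ≥ 49, so (f) meets the standard.
  The policyholder carries the last stage.
All stages carried — the policyholder prevails on this issue.
Per-issue: Issue I → insurer; Issue II → policyholder. The policyholder must prevail on every issue; overall, the insurer prevails.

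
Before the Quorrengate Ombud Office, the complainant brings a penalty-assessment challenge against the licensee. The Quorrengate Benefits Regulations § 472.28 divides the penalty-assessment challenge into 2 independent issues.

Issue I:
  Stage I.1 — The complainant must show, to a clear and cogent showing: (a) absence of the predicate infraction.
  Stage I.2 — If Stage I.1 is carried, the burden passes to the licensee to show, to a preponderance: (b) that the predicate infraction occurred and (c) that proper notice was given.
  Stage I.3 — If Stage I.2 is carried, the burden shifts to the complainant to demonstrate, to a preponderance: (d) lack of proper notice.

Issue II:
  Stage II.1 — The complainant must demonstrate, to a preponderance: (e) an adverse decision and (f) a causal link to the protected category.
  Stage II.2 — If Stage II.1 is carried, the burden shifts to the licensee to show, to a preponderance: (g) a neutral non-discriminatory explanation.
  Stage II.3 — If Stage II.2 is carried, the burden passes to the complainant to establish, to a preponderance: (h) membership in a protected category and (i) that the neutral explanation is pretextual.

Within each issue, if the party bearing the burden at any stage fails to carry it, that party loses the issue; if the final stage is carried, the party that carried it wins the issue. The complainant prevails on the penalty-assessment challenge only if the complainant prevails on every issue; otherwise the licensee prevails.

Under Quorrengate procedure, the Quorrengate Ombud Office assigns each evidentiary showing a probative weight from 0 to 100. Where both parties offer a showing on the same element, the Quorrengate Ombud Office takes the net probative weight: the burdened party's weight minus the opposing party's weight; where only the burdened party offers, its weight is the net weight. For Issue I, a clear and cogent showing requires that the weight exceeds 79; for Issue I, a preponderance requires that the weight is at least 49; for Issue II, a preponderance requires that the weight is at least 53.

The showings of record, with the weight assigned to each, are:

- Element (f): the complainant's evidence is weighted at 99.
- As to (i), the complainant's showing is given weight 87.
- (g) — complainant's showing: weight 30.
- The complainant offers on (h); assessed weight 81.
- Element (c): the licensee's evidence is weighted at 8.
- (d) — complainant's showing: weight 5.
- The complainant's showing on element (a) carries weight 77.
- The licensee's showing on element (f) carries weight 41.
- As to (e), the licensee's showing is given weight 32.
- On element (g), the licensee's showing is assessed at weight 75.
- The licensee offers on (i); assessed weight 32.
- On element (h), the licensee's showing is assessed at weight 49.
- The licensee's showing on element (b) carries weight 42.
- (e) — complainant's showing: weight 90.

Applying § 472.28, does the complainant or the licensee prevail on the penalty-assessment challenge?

licensee

— Issue I —
Stage I.1 — burden on complainant; standard: a clear and cogent showing (weight exceeds 79).
    (a): 77 ≤ 79 [not met]
  Not every element is met, so the complainant fails to carry Stage I.1.
So the licensee prevails on this issue.
— Issue II —
At Stage II.1 the complainant must meet a preponderance (weight is at least 53): on (e) the weight is 90 less the opposing 32 gives net 58, which does reach 53, so (e) meets the standard; on (f) the weight is 99 less the opposing 41 gives net 58, which does reach 53, so (f) meets the standard.
  All elements met. The burden passes to the licensee.
At Stage II.2 the licensee must meet a preponderance (weight is at least 53): on (g) the weight is 75 less the opposing 30 gives net 45, which does not reach 53, so (g) does not meet the standard.
  Stage II.2 not carried; the licensee fails its burden.
The complainant prevails on this issue.
Per-issue: Issue I → licensee; Issue II → complainant. The complainant must prevail on every issue; overall, the licensee prevails.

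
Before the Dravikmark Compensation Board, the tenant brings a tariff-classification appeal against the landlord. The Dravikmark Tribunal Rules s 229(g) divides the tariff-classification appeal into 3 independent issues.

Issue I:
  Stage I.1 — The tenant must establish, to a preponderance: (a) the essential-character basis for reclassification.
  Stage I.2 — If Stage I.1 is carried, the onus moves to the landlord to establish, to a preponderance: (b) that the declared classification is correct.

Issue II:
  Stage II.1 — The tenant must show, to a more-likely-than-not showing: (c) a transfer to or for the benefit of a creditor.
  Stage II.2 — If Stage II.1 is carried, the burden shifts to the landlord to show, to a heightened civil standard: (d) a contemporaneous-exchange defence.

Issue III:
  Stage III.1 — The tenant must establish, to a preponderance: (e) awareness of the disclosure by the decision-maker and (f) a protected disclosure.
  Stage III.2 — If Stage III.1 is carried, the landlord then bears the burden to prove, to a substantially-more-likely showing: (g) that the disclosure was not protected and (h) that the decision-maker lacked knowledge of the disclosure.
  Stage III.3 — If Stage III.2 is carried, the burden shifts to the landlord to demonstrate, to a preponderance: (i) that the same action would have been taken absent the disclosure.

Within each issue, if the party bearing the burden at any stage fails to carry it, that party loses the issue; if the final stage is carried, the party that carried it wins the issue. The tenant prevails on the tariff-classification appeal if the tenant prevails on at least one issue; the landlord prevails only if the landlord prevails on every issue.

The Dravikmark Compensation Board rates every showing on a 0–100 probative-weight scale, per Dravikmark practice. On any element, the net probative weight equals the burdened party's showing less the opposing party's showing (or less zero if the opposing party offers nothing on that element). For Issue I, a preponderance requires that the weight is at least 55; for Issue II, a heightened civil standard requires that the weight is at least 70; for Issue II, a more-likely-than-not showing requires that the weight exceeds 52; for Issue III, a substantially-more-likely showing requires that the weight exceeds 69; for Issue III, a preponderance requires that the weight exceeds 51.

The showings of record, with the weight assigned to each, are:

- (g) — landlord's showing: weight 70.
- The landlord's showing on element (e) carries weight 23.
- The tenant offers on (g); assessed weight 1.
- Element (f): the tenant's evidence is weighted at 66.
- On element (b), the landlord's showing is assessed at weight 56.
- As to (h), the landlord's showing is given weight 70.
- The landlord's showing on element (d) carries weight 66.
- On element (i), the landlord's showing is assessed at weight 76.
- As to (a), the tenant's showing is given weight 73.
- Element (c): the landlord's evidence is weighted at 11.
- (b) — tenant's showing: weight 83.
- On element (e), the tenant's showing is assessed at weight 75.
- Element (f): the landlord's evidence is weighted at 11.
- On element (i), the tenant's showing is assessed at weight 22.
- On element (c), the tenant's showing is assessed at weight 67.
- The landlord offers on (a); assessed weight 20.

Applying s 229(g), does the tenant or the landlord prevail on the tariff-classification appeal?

— Issue I —
Stage I.1 (tenant, a preponderance, weight is at least 55): (a) net 73−20=53 < 55 — fails.
  Not every element is met, so the tenant fails to carry Stage I.1.
The landlord prevails on this issue.
— Issue II —
Stage II.1 (tenant, a more-likely-than-not showing, weight exceeds 52): (c) net 67−11=56 > 52 — meets.
  Stage II.1 carried; the burden shifts to the landlord.
Stage II.2 (landlord, a heightened civil standard, weight is at least 70): (d) 66 < 70 — fails.
  Stage II.2 not carried; the landlord fails its burden.
So the tenant prevails on this issue.
— Issue III —
At Stage III.1 the tenant must meet a preponderance (weight exceeds 51): on (e) the weight is 75 less the opposing 23 gives net 52, which does exceed 51, so (e) meets the standard; on (f) the weight is 66 less the opposing 11 gives net 55, > 51, so (f) meets the standard.
  Stage III.1 is satisfied; the onus moves to the landlord.
At Stage III.2 the landlord must meet a substantially-more-likely showing (weight exceeds 69): on (g) the weight is 70 less the opposing 1 gives net 69, ≤ 69, so (g) does not meet the standard; on (h) the weight is 70, > 69, so (h) meets the standard.
  The landlord does not carry Stage III.2.
The analysis ends at Stage III.2; the tenant prevails on this issue.
Per-issue: Issue I → landlord; Issue II → tenant; Issue III → tenant. The tenant must prevail on at least one issue; overall, the tenant prevails.

tenant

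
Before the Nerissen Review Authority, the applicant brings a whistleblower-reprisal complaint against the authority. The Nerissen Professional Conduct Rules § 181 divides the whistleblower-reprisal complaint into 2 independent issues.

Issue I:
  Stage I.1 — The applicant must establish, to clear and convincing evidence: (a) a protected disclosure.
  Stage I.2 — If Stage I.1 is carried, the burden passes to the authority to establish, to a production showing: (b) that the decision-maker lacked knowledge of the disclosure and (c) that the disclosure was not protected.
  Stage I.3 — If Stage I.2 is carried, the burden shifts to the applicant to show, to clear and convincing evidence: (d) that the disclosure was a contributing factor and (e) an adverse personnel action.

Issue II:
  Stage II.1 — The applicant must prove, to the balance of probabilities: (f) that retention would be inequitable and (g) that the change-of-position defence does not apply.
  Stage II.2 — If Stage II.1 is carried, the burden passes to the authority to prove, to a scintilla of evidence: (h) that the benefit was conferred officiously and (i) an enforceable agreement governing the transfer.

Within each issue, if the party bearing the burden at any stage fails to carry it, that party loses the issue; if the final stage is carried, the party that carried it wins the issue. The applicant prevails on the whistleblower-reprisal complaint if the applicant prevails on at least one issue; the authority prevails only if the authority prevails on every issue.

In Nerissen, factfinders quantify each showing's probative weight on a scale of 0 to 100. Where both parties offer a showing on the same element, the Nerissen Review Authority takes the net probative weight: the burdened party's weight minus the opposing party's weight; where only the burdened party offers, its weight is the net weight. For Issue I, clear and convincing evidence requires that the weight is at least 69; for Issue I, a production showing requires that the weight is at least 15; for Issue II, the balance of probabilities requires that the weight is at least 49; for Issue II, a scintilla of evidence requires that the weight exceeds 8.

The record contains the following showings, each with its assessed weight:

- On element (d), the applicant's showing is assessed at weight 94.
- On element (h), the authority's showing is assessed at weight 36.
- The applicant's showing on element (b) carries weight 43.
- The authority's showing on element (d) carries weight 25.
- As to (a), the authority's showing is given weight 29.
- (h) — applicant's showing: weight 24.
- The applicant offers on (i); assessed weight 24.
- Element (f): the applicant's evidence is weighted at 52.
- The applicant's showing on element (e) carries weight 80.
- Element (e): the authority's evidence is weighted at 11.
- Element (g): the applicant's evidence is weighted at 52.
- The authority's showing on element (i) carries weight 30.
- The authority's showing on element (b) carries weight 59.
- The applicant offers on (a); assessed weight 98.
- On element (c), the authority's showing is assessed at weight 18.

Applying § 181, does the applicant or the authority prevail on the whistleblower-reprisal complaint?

applicant

— Issue I —
Stage I.1 (applicant, clear and convincing evidence, weight is at least 69): (a) net 98−29=69 ≥ 69 — meets.
  Stage I.1 is satisfied; the onus moves to the authority.
Stage I.2 (authority, a production showing, weight is at least 15): (b) net 59−43=16 ≥ 15 — meets; (c) 18 ≥ 15 — meets.
  The authority carries Stage I.2; the applicant now bears the burden.
Stage I.3 (applicant, clear and convincing evidence, weight is at least 69): (d) net 94−25=69 ≥ 69 — meets; (e) net 80−11=69 ≥ 69 — meets.
  The applicant carries the last stage.
All stages carried — the applicant prevails on this issue.
— Issue II —
At Stage II.1 the applicant must meet the balance of probabilities (weight is at least 49): on (f) the weight is 52, ≥ 49, so (f) meets the standard; on (g) the weight is 52, ≥ 49, so (g) meets the standard.
  Stage II.1 is satisfied; the onus moves to the authority.
At Stage II.2 the authority must meet a scintilla of evidence (weight exceeds 8): on (h) the weight is 36 less the opposing 24 gives net 12, > 8, so (h) meets the standard; on (i) the weight is 30 less the opposing 24 gives net 6, which does not exceed 8, so (i) does not meet the standard.
  The authority does not carry Stage II.2.
The applicant prevails on this issue.
Per-issue: Issue I → applicant; Issue II → applicant. The applicant must prevail on at least one issue; overall, the applicant prevails.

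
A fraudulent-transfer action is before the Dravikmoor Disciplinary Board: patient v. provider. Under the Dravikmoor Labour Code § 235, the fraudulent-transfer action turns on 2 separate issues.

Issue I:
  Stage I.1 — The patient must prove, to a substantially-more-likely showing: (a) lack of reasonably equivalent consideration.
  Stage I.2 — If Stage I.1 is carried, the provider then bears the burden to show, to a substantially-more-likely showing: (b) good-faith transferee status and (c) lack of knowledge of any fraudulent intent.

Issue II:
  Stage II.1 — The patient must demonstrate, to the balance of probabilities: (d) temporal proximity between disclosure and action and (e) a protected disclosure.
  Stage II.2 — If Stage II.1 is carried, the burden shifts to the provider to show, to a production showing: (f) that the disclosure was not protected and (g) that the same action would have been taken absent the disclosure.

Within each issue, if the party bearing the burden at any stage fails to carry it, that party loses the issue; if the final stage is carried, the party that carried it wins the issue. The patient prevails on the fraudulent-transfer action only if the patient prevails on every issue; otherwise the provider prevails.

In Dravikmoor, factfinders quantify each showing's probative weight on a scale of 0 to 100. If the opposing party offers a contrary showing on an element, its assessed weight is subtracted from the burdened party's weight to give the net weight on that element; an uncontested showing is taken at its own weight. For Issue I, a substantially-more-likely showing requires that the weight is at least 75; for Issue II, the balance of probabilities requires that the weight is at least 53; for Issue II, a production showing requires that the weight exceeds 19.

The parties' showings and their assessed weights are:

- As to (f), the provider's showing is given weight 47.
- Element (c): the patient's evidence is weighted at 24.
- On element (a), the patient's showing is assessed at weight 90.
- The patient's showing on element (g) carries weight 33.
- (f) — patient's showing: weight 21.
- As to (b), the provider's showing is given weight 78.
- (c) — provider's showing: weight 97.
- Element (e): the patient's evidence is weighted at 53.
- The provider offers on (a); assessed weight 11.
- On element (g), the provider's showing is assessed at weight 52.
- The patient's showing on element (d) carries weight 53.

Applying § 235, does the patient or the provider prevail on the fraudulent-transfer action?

— Issue I —
Stage I.1 — burden on patient; standard: a substantially-more-likely showing (weight is at least 75).
    (a): 90 − 11 = 79 ≥ 75 [met]
  All elements met. The burden passes to the provider.
Stage I.2 — burden on provider; standard: a substantially-more-likely showing (weight is at least 75).
    (b): 78 ≥ 75 [met]
    (c): 97 − 24 = 73 < 75 [not met]
  The provider does not carry Stage I.2.
The patient prevails on this issue.
— Issue II —
Stage II.1 (patient, the balance of probabilities, weight is at least 53): (d) 53 ≥ 53 — meets; (e) 53 ≥ 53 — meets.
  All elements met. The burden passes to the provider.
Stage II.2 (provider, a production showing, weight exceeds 19): (f) net 47−21=26 > 19 — meets; (g) net 52−33=19 ≤ 19 — fails.
  Not every element is met, so the provider fails to carry Stage II.2.
The patient prevails on this issue.
Per-issue: Issue I → patient; Issue II → patient. The patient must prevail on every issue; overall, the patient prevails.

patient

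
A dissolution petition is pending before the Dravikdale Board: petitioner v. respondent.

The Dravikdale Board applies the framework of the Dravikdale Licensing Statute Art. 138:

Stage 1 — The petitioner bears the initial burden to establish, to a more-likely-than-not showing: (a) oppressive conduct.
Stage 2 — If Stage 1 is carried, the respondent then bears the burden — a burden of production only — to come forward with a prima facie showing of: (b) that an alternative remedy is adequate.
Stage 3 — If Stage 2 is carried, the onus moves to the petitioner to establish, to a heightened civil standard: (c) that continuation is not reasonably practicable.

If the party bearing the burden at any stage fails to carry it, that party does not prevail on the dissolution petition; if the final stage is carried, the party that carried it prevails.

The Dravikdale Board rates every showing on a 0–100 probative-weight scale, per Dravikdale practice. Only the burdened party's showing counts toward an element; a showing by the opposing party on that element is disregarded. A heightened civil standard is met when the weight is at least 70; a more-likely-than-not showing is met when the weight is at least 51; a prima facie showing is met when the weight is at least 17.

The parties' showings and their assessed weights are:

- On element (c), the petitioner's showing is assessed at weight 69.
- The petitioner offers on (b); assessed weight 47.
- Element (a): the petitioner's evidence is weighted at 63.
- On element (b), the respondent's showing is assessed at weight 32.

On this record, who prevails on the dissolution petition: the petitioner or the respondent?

respondent

At Stage 1 the petitioner must meet a more-likely-than-not showing (weight is at least 51): on (a) the weight is 63, which does reach 51, so (a) meets the standard.
  All elements met. The burden passes to the respondent.
At Stage 2 the respondent must meet a prima facie showing (weight is at least 17): on (b) the weight is 32 (the petitioner's 47 is given no effect), ≥ 17, so (b) meets the standard.
  The respondent carries Stage 2; the petitioner now bears the burden.
At Stage 3 the petitioner must meet a heightened civil standard (weight is at least 70): on (c) the weight is 69, < 70, so (c) does not meet the standard.
  Stage 3 not carried; the petitioner fails its burden.
The analysis ends at Stage 3; the respondent prevails.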